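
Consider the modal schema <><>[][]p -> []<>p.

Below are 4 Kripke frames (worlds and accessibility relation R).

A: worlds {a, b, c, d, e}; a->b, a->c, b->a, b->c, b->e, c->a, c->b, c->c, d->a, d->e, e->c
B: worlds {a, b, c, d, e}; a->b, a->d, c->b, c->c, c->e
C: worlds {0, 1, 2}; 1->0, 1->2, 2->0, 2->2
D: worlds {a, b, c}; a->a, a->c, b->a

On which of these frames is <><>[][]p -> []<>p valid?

This is the axiom for a generalized confluence (Geach) condition; its first-order frame correspondent is forall x forall y forall z ((x R^2 y & xRz) -> exists w (y R^2 w & zRw)).
A: ✓.
B: fails — cR²b, cRb but no w with bR²w and bRw.
C: fails — 1R²0, 1R0 but no w with 0R²w and 0Rw.
D: fails — aR²a, aRc but no w with aR²w and cRw.

A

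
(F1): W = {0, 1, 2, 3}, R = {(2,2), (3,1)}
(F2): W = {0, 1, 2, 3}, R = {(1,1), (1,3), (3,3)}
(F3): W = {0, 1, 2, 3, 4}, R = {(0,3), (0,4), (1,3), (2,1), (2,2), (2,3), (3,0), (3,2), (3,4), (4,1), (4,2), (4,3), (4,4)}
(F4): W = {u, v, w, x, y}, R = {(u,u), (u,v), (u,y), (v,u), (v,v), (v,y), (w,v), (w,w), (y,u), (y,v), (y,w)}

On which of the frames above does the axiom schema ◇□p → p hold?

Frame correspondent (Sahlqvist): ∀x ∀y (Rxy → Ryx) — i.e. symmetry.
(F1): fails — R31 but not R13.
(F2): fails — R13 but not R31.
(F3): fails — R04 but not R40.
(F4): fails — Ryw but not Rwy.

none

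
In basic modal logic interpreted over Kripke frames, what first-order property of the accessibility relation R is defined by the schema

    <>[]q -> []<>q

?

Suppose ◇□q→□◇q is valid. Take Rxy, Rxz and set V(q)={w : Ryw}. Then □q at y so ◇□q at x, so □◇q at x, so ◇q at z, giving w with Rzw and Ryw.
Conversely, any frame satisfying forall x forall y forall z (Rxy & Rxz -> exists w (Ryw & Rzw)) validates the schema.
Frame condition: forall x forall y forall z (Rxy & Rxz -> exists w (Ryw & Rzw)).

Convergence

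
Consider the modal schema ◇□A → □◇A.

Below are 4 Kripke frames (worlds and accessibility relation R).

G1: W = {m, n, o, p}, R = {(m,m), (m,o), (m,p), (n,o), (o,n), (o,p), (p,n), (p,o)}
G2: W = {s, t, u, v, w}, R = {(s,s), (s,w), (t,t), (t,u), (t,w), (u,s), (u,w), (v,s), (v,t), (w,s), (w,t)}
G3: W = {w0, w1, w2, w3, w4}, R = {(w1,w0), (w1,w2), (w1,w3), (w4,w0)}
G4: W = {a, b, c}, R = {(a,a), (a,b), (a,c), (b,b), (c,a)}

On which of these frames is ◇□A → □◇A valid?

Frame correspondent (Sahlqvist): ∀x ∀y ∀z (Rxy ∧ Rxz → ∃w (Ryw ∧ Rzw)) — i.e. convergence.
G1: fails — Rpn and Rpo but n and o have no common successor.
G2: ✓.
G3: fails — Rw1w2 and Rw1w2 but w2 and w2 have no common successor.
G4: fails — Rab and Rac but b and c have no common successor.
Valid on: G2.

G2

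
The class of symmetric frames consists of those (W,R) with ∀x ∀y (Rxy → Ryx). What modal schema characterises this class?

r → □◇r

This is symmetry; the standard corresponding axiom is B: r → □◇r.
Suppose r→□◇r is valid. Take Rxy and set V(r)={x}. Then r at x, so □◇r at x, so ◇r at y, so some z with Ryz has r; z=x, i.e. Ryx.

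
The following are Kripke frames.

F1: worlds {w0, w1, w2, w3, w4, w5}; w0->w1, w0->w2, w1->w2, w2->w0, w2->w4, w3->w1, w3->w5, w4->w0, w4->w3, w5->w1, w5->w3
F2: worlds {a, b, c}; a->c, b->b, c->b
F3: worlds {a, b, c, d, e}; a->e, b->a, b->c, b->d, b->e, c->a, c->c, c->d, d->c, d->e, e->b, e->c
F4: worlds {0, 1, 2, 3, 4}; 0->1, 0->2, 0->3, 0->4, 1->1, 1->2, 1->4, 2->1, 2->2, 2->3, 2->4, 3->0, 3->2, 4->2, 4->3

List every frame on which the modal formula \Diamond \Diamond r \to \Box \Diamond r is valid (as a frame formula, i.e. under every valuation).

F2

Frame correspondent (Sahlqvist): \forall x \forall y \forall z ((x R^2 y \wedge xRz) \to \exists w (y = w \wedge zRw)) — i.e. a generalized confluence (Geach) condition.
F1: fails — w0R²w0, w0Rw1 but no w with w0=w and w1Rw.
F2: ✓.
F3: fails — bR²a, bRa but no w with a=w and aRw.
F4: fails — 0R²0, 0R1 but no w with 0=w and 1Rw.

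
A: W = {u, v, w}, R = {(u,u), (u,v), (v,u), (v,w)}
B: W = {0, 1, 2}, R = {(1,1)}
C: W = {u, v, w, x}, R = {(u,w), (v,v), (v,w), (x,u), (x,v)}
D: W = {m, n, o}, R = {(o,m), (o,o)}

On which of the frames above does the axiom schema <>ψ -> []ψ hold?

This is the axiom for partial functionality; its first-order frame correspondent is forall x forall y forall z (Rxy & Rxz -> y = z).
A: fails — u sees both u and v.
B: satisfies the condition.
C: fails — v sees both v and w.
D: fails — o sees both m and o.
Valid on: B.

B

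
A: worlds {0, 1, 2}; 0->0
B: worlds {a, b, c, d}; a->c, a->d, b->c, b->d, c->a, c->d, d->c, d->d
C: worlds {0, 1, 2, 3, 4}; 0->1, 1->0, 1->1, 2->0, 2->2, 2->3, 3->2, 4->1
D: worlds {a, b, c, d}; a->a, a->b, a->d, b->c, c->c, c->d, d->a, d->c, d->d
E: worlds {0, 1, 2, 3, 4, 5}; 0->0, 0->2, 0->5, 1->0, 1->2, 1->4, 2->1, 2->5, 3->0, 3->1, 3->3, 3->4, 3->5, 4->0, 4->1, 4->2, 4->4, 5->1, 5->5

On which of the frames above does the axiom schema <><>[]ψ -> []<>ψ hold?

The schema corresponds to a generalized confluence (Geach) condition: forall x forall y forall z ((x R^2 y & xRz) -> exists w (yRw & zRw)).
A: ✓.
B: ✓.
C: fails — 2R²0, 2R2 but no w with 0Rw and 2Rw.
D: fails — aR²a, aRb but no w with aRw and bRw.
E: fails — 0R²1, 0R2 but no w with 1Rw and 2Rw.

A, B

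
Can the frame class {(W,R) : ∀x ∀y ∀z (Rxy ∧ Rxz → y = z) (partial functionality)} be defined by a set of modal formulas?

Yes, by ◇p → □p

The condition is partial functionality. A defining modal formula is ◇p → □p.
Suppose ◇p→□p is valid. Take Rxy, Rxz and set V(p)={y}. Then ◇p at x, so □p at x, so p at z, i.e. z=y.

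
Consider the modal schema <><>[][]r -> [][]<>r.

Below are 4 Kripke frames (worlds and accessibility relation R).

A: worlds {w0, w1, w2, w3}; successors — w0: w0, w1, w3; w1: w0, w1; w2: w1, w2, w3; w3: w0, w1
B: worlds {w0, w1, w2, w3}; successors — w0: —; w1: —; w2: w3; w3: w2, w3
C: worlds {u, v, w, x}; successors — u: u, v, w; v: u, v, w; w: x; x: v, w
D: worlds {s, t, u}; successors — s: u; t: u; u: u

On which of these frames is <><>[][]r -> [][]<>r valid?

This is the axiom for a generalized confluence (Geach) condition; its first-order frame correspondent is forall x forall y forall z ((x R^2 y & x R^2 z) -> exists w (y R^2 w & zRw)).
A: holds.
B: holds.
C: fails — uR²w, uR²w but no t with wR²t and wRt.
D: holds.
Valid on: A, B, D.

A, B, D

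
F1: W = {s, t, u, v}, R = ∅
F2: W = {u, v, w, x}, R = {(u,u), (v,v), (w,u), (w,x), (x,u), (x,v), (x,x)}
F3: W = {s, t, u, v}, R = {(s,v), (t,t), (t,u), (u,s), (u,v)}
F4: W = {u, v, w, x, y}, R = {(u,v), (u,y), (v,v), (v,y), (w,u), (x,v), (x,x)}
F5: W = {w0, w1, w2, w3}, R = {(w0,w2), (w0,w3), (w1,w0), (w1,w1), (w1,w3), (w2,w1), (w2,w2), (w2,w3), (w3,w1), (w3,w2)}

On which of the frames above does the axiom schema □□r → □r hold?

The schema corresponds to density: ∀x ∀y (Rxy → ∃z (Rxz ∧ Rzy)).
F1: holds.
F2: holds.
F3: fails — Rus but no z with Ruz and Rzs.
F4: fails — Rwu but no z with Rwz and Rzu.
F5: holds.
Valid on: F1, F2, F5.

F1, F2, F5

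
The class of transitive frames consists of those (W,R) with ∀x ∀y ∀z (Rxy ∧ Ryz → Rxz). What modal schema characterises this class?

□s → □□s

This is transitivity; the standard corresponding axiom is 4: □s → □□s.
Suppose □s→□□s is valid. Take Rxy, Ryz and set V(s)={w : Rxw}. Then □s at x, so □□s at x, so □s at y, so s at z, i.e. Rxz.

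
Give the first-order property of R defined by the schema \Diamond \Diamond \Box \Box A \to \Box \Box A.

\forall x \forall y \forall z ((x R^2 y \wedge x R^2 z) \to \exists w (y R^2 w \wedge z = w))

This is a Sahlqvist (Geach-type) schema ◇^2□^2A → □^2◇^0A.
Minimal-valuation argument: fix x; take any y with xR^2y and any z with xR^2z. Set V(A) to the set of worlds R-reachable from y in exactly 2 steps. Then □^2A holds at y, so the antecedent holds at x; validity forces ◇^0A at z, giving a w with zR^0w and yR^2w.
First-order correspondent: \forall x \forall y \forall z ((x R^2 y \wedge x R^2 z) \to \exists w (y R^2 w \wedge z = w)).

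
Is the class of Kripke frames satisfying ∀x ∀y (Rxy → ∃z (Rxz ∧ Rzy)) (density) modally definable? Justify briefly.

The condition is density. A defining modal formula is □□p → □p.

Yes — defined by □□p → □p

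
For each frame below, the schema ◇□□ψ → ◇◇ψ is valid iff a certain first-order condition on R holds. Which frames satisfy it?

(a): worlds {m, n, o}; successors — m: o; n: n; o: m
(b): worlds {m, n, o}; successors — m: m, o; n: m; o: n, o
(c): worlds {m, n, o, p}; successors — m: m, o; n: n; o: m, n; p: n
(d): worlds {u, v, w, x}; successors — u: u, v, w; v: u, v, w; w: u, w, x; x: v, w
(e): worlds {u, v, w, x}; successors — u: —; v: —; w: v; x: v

Frame correspondent (Sahlqvist): ∀x ∀y (xRy → ∃w (yR²w ∧ xR²w)) — i.e. a generalized confluence (Geach) condition.
(a): fails — mRo but no w with oR²w and mR²w.
(b): holds.
(c): holds.
(d): holds.
(e): fails — wRv but no t with vR²t and wR²t.
Valid on: (b), (c), (d).

(b), (c), (d)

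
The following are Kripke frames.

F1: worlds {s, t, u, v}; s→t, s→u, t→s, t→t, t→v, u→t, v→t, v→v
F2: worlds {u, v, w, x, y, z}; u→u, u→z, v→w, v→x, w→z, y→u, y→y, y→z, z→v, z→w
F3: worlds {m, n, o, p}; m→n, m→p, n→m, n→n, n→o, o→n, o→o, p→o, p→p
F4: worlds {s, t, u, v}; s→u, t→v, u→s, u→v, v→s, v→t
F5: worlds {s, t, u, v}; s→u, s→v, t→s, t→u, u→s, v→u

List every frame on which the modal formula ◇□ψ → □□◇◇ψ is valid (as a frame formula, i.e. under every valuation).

The schema corresponds to a generalized confluence (Geach) condition: ∀x ∀y ∀z ((xRy ∧ xR²z) → ∃w (yRw ∧ zR²w)).
F1: ✓.
F2: fails — uRu, uR²w but no t with uRt and wR²t.
F3: ✓.
F4: fails — uRs, uR²s but no w with sRw and sR²w.
F5: fails — sRu, sR²u but no w with uRw and uR²w.
Valid on: F1, F3.

F1, F3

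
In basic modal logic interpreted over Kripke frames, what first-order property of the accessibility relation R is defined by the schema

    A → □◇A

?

Symmetry

Suppose A→□◇A is valid. Take Rxy and set V(A)={x}. Then A at x, so □◇A at x, so ◇A at y, so some z with Ryz has A; z=x, i.e. Ryx.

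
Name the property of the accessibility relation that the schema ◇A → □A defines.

partial functionality

This is the CD axiom.
It corresponds to partial functionality: ∀x ∀y ∀z (Rxy ∧ Rxz → y = z).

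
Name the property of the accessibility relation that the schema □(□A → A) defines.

This schema is the T□ axiom.
It corresponds to shift-reflexivity: ∀x ∀y (Rxy → Ryy).

Shift-reflexivity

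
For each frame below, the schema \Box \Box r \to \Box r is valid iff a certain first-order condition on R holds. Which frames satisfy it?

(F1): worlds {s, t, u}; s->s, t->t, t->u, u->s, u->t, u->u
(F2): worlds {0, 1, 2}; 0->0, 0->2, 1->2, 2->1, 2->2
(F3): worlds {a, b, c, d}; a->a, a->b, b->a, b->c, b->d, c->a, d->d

(F1), (F2)

This is the axiom for density; its first-order frame correspondent is \forall x \forall y (Rxy \to \exists z (Rxz \wedge Rzy)).
(F1): ✓.
(F2): ✓.
(F3): fails — Rbc but no z with Rbz and Rzc.
Valid on: (F1), (F2).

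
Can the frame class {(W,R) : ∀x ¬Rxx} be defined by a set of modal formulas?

No — not modally definable

Modal frame validity is preserved under surjective bounded morphisms.
The 4-cycle (worlds w0,w1,w2,w3 with w0→w1→w2→w3→w0) is irreflexive, and the map sending every world to a single reflexive point • is a surjective bounded morphism (forth: every edge maps to (•,•); back: every world has a successor). So any modal formula valid on the 4-cycle is also valid on the reflexive point, which is not irreflexive.
So the class is not modally definable.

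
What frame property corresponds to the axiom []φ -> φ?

reflexivity

Suppose □φ→φ is valid. At any x set V(φ)={w : Rxw}. Then □φ holds at x, so φ holds at x, i.e. Rxx.
Conversely, on a frame with reflexivity the schema holds at every world under every valuation.
Frame condition: forall x Rxx.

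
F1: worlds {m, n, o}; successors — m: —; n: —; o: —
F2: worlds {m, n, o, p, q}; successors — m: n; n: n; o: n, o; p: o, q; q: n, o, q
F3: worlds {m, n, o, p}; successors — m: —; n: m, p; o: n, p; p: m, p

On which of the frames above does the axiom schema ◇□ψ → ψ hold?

F1

Frame correspondent (Sahlqvist): ∀x ∀y (Rxy → Ryx) — i.e. symmetry.
F1: ✓.
F2: fails — Ron but not Rno.
F3: fails — Ron but not Rno.
Valid on: F1.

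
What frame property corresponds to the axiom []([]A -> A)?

shift-reflexivity: forall x forall y (Rxy -> Ryy)

Suppose □(□A→A) is valid. Take Rxy and set V(A)={w : Ryw}. Then at y, □A holds; since □(□A→A) at x, □A→A at y, so A at y, i.e. Ryy.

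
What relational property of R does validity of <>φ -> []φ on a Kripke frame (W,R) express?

Suppose ◇φ→□φ is valid. Take Rxy, Rxz and set V(φ)={y}. Then ◇φ at x, so □φ at x, so φ at z, i.e. z=y.

Partial functionality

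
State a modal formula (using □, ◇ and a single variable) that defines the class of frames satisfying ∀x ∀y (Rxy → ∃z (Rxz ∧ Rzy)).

□□s → □s

This is density; the standard corresponding axiom is C4: □□s → □s.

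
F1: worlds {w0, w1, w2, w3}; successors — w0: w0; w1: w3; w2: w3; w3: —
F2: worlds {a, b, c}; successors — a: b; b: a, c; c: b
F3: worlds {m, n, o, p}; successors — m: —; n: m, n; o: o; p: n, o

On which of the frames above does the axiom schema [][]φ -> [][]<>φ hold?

F1

The schema corresponds to a generalized confluence (Geach) condition: forall x forall z (x R^2 z -> exists w (x R^2 w & zRw)).
F1: condition met.
F2: fails — aR²a but no w with aR²w and aRw.
F3: fails — nR²m but no w with nR²w and mRw.
Valid on: F1.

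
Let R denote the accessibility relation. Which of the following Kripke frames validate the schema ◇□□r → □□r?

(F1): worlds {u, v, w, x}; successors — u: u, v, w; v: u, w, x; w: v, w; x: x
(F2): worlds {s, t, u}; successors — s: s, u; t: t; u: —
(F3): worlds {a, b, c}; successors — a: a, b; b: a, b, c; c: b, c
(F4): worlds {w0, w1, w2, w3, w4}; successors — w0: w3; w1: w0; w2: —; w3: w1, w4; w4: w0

Frame correspondent (Sahlqvist): ∀x ∀y ∀z ((xRy ∧ xR²z) → ∃w (yR²w ∧ z = w)) — i.e. a generalized confluence (Geach) condition.
(F1): fails — vRx, vR²u but no t with xR²t and u=t.
(F2): fails — sRu, sR²s but no w with uR²w and s=w.
(F3): condition met.
(F4): fails — w0Rw3, w0R²w1 but no w with w3R²w and w1=w.

(F3)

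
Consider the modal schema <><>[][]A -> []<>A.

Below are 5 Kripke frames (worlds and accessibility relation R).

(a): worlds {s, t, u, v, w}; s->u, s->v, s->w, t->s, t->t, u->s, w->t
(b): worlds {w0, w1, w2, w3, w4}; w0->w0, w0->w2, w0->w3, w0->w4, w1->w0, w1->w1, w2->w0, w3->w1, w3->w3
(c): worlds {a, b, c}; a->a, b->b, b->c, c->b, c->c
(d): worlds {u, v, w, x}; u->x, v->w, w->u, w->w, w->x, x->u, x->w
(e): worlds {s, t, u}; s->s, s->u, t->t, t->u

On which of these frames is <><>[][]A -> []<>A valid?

The schema corresponds to a generalized confluence (Geach) condition: forall x forall y forall z ((x R^2 y & xRz) -> exists w (y R^2 w & zRw)).
(a): fails — sR²s, sRv but no w* with sR²w* and vRw*.
(b): fails — w0R²w0, w0Rw4 but no w with w0R²w and w4Rw.
(c): holds.
(d): fails — wR²u, wRu but no t with uR²t and uRt.
(e): fails — sR²s, sRu but no w with sR²w and uRw.

(c)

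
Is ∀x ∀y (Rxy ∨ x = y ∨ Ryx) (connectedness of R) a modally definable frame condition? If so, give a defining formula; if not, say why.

If a class were modally definable it would be closed under disjoint unions (Goldblatt–Thomason).
Take 4 disjoint single-world reflexive frames: each is trivially connected, but their disjoint union has 4 worlds with no edge between distinct components, so it is not connected.
So the class is not modally definable.

Not modally definable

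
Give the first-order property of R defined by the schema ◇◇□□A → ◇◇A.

This is a Sahlqvist (Geach-type) schema ◇^2□^2A → □^0◇^2A.
Minimal-valuation argument: fix x; take any y with xR^2y and any z with xR^0z. Set V(A) to the set of worlds R-reachable from y in exactly 2 steps. Then □^2A holds at y, so the antecedent holds at x; validity forces ◇^2A at z, giving a w with zR^2w and yR^2w.
First-order correspondent: ∀x ∀y (xR²y → ∃w (yR²w ∧ xR²w)).

∀x ∀y (xR²y → ∃w (yR²w ∧ xR²w))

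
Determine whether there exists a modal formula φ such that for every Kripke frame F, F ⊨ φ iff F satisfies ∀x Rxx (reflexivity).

This is a Sahlqvist condition; the T axiom □r → r defines it.

Yes — defined by □r → r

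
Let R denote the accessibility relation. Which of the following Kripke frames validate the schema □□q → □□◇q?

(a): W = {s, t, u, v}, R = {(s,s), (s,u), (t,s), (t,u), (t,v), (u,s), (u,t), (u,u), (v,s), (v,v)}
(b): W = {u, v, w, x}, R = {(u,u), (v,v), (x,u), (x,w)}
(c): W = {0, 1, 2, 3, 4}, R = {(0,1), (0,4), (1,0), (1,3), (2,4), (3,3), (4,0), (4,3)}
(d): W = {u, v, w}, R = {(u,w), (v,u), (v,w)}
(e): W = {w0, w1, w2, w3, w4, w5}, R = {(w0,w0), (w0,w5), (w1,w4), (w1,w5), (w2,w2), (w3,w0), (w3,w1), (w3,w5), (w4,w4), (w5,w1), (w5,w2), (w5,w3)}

Frame correspondent (Sahlqvist): ∀x ∀z (xR²z → ∃w (xR²w ∧ zRw)) — i.e. a generalized confluence (Geach) condition.
(a): ✓.
(b): ✓.
(c): fails — 0R²0 but no w with 0R²w and 0Rw.
(d): fails — vR²w but no t with vR²t and wRt.
(e): ✓.

(a), (b), (e)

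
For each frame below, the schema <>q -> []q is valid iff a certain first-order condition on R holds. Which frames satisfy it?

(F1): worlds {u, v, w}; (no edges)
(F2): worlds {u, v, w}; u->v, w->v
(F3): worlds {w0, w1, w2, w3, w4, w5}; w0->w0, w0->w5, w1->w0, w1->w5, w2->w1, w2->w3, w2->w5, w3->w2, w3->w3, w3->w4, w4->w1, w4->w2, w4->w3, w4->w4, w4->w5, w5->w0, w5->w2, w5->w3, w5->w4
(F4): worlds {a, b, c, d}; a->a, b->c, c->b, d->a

(F1), (F2), (F4)

This is the axiom for partial functionality; its first-order frame correspondent is forall x forall y forall z (Rxy & Rxz -> y = z).
(F1): ✓.
(F2): ✓.
(F3): fails — w0 sees both w0 and w5.
(F4): ✓.
Valid on: (F1), (F2), (F4).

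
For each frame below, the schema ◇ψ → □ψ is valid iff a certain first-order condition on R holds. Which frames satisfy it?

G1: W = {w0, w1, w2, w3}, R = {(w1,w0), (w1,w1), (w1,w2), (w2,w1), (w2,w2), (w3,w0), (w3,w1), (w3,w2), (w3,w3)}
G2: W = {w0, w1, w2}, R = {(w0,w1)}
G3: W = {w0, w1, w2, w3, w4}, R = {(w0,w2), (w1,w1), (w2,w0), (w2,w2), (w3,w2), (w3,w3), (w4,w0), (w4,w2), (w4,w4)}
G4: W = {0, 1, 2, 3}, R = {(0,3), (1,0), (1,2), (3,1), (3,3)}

This is the axiom for partial functionality; its first-order frame correspondent is ∀x ∀y ∀z (Rxy ∧ Rxz → y = z).
G1: fails — w1 sees both w0 and w1.
G2: ✓.
G3: fails — w2 sees both w0 and w2.
G4: fails — 1 sees both 0 and 2.
Valid on: G2.

G2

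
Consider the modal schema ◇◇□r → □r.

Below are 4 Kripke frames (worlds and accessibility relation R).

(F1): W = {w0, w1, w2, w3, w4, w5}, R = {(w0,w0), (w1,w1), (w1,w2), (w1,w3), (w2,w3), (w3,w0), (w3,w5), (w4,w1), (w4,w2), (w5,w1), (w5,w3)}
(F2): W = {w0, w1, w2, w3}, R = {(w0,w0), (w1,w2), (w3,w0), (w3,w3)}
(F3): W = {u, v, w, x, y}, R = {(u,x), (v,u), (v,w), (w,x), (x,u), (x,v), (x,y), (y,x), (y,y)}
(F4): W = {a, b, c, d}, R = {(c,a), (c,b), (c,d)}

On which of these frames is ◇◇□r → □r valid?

The schema corresponds to a generalized confluence (Geach) condition: ∀x ∀y ∀z ((xR²y ∧ xRz) → ∃w (yRw ∧ z = w)).
(F1): fails — w1R²w0, w1Rw1 but no w with w0Rw and w1=w.
(F2): fails — w3R²w0, w3Rw3 but no w with w0Rw and w3=w.
(F3): fails — uR²v, uRx but no t with vRt and x=t.
(F4): satisfies the condition.
Valid on: (F4).

(F4)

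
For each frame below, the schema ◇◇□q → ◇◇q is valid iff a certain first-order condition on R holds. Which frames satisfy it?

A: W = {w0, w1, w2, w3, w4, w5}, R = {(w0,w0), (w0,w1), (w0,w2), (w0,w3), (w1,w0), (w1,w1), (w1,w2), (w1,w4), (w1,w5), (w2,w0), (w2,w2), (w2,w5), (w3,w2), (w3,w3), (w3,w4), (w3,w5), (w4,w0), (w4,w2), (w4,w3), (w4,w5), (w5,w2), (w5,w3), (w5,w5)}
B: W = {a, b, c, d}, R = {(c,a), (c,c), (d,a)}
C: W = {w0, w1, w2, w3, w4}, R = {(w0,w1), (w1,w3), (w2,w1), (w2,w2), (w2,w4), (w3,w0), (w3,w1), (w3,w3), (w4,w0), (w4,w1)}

A, C

Frame correspondent (Sahlqvist): ∀x ∀y (xR²y → ∃w (yRw ∧ xR²w)) — i.e. a generalized confluence (Geach) condition.
A: holds.
B: fails — cR²a but no w with aRw and cR²w.
C: holds.
Valid on: A, C.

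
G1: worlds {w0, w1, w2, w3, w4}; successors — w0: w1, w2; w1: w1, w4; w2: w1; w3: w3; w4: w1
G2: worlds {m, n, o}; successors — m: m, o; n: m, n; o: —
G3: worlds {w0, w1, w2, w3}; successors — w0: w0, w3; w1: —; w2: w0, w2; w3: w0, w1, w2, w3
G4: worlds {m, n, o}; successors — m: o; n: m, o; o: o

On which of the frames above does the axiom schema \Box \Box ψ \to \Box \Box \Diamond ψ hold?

G1, G4

Frame correspondent (Sahlqvist): \forall x \forall z (x R^2 z \to \exists w (x R^2 w \wedge zRw)) — i.e. a generalized confluence (Geach) condition.
G1: ✓.
G2: fails — mR²o but no w with mR²w and oRw.
G3: fails — w0R²w1 but no w with w0R²w and w1Rw.
G4: ✓.
Valid on: G1, G4.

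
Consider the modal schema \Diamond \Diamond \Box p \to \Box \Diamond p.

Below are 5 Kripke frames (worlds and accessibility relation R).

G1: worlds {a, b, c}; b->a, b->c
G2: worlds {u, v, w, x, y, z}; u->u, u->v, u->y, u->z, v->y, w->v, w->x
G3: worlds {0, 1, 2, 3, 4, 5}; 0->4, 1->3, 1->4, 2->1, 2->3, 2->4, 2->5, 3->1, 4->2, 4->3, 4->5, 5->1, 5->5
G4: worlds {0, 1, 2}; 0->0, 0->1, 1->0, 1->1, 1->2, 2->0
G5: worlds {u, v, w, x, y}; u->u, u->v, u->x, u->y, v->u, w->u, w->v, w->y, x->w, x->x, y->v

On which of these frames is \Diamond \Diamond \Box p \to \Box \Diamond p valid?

This is the axiom for a generalized confluence (Geach) condition; its first-order frame correspondent is \forall x \forall y \forall z ((x R^2 y \wedge xRz) \to \exists w (yRw \wedge zRw)).
G1: ✓.
G2: fails — uR²u, uRy but no t with uRt and yRt.
G3: fails — 0R²3, 0R4 but no w with 3Rw and 4Rw.
G4: ✓.
G5: fails — uR²v, uRx but no t with vRt and xRt.
Valid on: G1, G4.

G1, G4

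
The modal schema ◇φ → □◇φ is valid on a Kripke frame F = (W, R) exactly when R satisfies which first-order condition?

the Euclidean property

Suppose ◇φ→□◇φ is valid. Take Rxy, Rxz and set V(φ)={y}. Then ◇φ at x, so □◇φ at x, so ◇φ at z, so some w with Rzw has φ; w=y, i.e. Rzy. By symmetry of the argument, Ryz.
Conversely, any frame satisfying ∀x ∀y ∀z (Rxy ∧ Rxz → Ryz) validates the schema.
Frame condition: ∀x ∀y ∀z (Rxy ∧ Rxz → Ryz).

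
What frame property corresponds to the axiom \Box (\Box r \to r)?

Suppose □(□r→r) is valid. Take Rxy and set V(r)={w : Ryw}. Then at y, □r holds; since □(□r→r) at x, □r→r at y, so r at y, i.e. Ryy.
Conversely, on a frame with shift-reflexivity the schema holds at every world under every valuation.
So the correspondent is shift-reflexivity.

Shift-reflexivity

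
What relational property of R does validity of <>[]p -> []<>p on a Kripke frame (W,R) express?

Suppose ◇□p→□◇p is valid. Take Rxy, Rxz and set V(p)={w : Ryw}. Then □p at y so ◇□p at x, so □◇p at x, so ◇p at z, giving w with Rzw and Ryw.

convergence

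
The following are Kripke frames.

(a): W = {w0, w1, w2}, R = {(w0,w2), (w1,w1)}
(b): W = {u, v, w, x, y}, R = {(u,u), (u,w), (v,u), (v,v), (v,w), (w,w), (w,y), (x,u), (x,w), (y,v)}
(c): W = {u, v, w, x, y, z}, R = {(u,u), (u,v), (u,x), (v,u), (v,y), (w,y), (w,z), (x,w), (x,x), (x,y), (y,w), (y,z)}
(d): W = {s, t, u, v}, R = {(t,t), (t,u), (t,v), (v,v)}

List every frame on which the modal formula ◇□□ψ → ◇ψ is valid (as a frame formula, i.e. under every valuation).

(b)

This is the axiom for a generalized confluence (Geach) condition; its first-order frame correspondent is ∀x ∀y (xRy → ∃w (yR²w ∧ xRw)).
(a): fails — w0Rw2 but no w with w2R²w and w0Rw.
(b): ✓.
(c): fails — wRz but no t with zR²t and wRt.
(d): fails — tRu but no w with uR²w and tRw.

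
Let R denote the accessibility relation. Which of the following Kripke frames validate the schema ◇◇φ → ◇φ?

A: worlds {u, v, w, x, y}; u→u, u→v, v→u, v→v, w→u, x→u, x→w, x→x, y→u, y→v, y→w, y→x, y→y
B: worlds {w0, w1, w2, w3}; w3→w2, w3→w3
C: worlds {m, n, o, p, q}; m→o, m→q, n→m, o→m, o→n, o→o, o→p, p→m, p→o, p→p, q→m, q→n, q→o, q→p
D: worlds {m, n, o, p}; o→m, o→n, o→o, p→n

B, D

This is the axiom for transitivity; its first-order frame correspondent is ∀x ∀y ∀z (Rxy ∧ Ryz → Rxz).
A: fails — Rwu and Ruv but not Rwv.
B: ✓.
C: fails — Rom and Rmq but not Roq.
D: ✓.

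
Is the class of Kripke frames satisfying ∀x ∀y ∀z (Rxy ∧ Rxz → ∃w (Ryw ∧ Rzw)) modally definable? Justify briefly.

The condition is convergence. A defining modal formula is ◇□r → □◇r.
Suppose ◇□r→□◇r is valid. Take Rxy, Rxz and set V(r)={w : Ryw}. Then □r at y so ◇□r at x, so □◇r at x, so ◇r at z, giving w with Rzw and Ryw.

Yes — defined by ◇□r → □◇r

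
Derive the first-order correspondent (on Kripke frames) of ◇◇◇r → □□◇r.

∀x ∀y ∀z ((xR³y ∧ xR²z) → ∃w (y = w ∧ zRw))

This is a Sahlqvist (Geach-type) schema ◇^3□^0r → □^2◇^1r.
Minimal-valuation argument: fix x; take any y with xR^3y and any z with xR^2z. Set V(r) to the set of worlds R-reachable from y in exactly 0 steps. Then □^0r holds at y, so the antecedent holds at x; validity forces ◇^1r at z, giving a w with zR^1w and yR^0w.
First-order correspondent: ∀x ∀y ∀z ((xR³y ∧ xR²z) → ∃w (y = w ∧ zRw)).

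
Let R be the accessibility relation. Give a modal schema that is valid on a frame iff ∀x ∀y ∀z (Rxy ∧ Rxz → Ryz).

This is the Euclidean property; the standard corresponding axiom is 5: ◇s → □◇s.
Suppose ◇s→□◇s is valid. Take Rxy, Rxz and set V(s)={y}. Then ◇s at x, so □◇s at x, so ◇s at z, so some w with Rzw has s; w=y, i.e. Rzy. By symmetry of the argument, Ryz.

◇s → □◇s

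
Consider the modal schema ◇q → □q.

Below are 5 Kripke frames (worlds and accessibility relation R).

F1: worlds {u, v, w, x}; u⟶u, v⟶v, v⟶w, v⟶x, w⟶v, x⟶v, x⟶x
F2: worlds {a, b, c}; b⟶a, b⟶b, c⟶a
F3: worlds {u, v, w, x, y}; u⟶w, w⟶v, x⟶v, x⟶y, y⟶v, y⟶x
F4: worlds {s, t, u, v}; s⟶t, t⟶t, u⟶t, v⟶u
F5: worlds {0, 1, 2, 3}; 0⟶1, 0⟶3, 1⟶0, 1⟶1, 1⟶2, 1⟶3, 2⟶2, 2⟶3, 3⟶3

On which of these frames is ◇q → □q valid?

The schema corresponds to partial functionality: ∀x ∀y ∀z (Rxy ∧ Rxz → y = z).
F1: fails — v sees both v and w.
F2: fails — b sees both a and b.
F3: fails — x sees both v and y.
F4: condition met.
F5: fails — 0 sees both 1 and 3.
Valid on: F4.

F4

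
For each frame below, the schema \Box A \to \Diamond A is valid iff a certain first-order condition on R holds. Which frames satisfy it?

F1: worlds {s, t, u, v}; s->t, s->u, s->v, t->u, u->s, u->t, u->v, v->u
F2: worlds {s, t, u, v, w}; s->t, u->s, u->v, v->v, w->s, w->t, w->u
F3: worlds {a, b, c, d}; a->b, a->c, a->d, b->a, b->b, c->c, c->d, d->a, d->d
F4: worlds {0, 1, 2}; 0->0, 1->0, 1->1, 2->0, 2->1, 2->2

F1, F3, F4

The schema corresponds to seriality: \forall x \exists y Rxy.
F1: holds.
F2: fails — world t has no successor.
F3: holds.
F4: holds.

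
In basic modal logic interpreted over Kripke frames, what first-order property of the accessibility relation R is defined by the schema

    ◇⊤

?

seriality

◇⊤ holds at w iff w has a successor, so frame-validity of ◇⊤ is exactly seriality. Equivalently via □ψ → ◇ψ:
Suppose □ψ→◇ψ is valid. At any x set V(ψ)=W. Then □ψ at x, so ◇ψ at x, so x has a successor.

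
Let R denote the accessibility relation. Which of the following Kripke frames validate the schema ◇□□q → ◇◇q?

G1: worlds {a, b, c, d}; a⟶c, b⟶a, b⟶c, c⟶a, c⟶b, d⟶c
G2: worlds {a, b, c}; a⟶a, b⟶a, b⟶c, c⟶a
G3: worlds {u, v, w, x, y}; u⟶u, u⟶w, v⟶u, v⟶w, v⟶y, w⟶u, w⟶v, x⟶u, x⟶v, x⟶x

Frame correspondent (Sahlqvist): ∀x ∀y (xRy → ∃w (yR²w ∧ xR²w)) — i.e. a generalized confluence (Geach) condition.
G1: condition met.
G2: condition met.
G3: fails — vRy but no t with yR²t and vR²t.

G1, G2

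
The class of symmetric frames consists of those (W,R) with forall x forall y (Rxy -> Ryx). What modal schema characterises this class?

s → □◇s

This is symmetry; the standard corresponding axiom is B: s → □◇s.
Suppose s→□◇s is valid. Take Rxy and set V(s)={x}. Then s at x, so □◇s at x, so ◇s at y, so some z with Ryz has s; z=x, i.e. Ryx.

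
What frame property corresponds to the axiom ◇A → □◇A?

This schema is the 5 axiom.
It corresponds to the Euclidean property: ∀x ∀y ∀z (Rxy ∧ Rxz → Ryz).

The Euclidean property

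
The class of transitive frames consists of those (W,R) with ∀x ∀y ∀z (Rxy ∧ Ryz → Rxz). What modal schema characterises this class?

□s → □□s

A defining formula is □s → □□s (the 4 axiom).
Suppose □s→□□s is valid. Take Rxy, Ryz and set V(s)={w : Rxw}. Then □s at x, so □□s at x, so □s at y, so s at z, i.e. Rxz.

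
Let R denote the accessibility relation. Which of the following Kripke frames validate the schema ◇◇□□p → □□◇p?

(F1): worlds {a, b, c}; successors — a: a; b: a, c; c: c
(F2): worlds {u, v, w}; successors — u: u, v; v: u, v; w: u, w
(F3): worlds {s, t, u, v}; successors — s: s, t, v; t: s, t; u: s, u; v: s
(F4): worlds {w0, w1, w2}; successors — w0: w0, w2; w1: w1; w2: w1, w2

(F2), (F3)

This is the axiom for a generalized confluence (Geach) condition; its first-order frame correspondent is ∀x ∀y ∀z ((xR²y ∧ xR²z) → ∃w (yR²w ∧ zRw)).
(F1): fails — bR²a, bR²c but no w with aR²w and cRw.
(F2): ✓.
(F3): ✓.
(F4): fails — w0R²w1, w0R²w0 but no w with w1R²w and w0Rw.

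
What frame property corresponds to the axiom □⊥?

emptiness of R

This schema is the Ver axiom.
It corresponds to emptiness of R: ∀x ∀y ¬Rxy.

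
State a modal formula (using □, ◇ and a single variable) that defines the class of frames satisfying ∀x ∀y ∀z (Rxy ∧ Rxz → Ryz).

A defining formula is ◇p → □◇p (the 5 axiom).
Suppose ◇p→□◇p is valid. Take Rxy, Rxz and set V(p)={y}. Then ◇p at x, so □◇p at x, so ◇p at z, so some w with Rzw has p; w=y, i.e. Rzy. By symmetry of the argument, Ryz.

◇p → □◇p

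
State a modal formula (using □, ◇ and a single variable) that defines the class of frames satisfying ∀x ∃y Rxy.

□ψ → ◇ψ

The condition is seriality. The D schema □ψ → ◇ψ defines it.
Suppose □ψ→◇ψ is valid. At any x set V(ψ)=W. Then □ψ at x, so ◇ψ at x, so x has a successor.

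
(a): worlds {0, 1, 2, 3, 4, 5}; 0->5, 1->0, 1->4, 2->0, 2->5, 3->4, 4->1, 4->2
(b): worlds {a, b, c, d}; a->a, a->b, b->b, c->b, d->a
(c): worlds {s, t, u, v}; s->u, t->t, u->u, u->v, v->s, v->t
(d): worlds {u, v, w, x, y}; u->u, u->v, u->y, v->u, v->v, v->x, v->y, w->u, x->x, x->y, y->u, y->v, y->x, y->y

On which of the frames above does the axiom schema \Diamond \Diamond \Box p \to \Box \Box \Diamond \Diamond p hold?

This is the axiom for a generalized confluence (Geach) condition; its first-order frame correspondent is \forall x \forall y \forall z ((x R^2 y \wedge x R^2 z) \to \exists w (yRw \wedge z R^2 w)).
(a): fails — 1R²1, 1R²1 but no w with 1Rw and 1R²w.
(b): ✓.
(c): fails — uR²s, uR²t but no w with sRw and tR²w.
(d): ✓.
Valid on: (b), (d).

(b), (d)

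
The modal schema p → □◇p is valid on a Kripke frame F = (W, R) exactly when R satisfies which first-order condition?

symmetry: ∀x ∀y (Rxy → Ryx)

This schema is the B axiom.
It corresponds to symmetry: ∀x ∀y (Rxy → Ryx).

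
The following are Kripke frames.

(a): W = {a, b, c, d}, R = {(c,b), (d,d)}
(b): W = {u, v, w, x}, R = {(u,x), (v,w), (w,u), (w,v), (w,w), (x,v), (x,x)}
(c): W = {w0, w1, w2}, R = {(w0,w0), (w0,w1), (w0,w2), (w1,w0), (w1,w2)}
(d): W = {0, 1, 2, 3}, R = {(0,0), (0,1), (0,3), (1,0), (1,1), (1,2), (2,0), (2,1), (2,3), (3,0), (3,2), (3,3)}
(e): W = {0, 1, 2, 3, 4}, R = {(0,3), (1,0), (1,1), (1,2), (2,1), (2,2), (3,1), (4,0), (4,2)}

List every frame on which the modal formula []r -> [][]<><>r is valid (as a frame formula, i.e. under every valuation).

(a), (d), (e)

The schema corresponds to a generalized confluence (Geach) condition: forall x forall z (x R^2 z -> exists w (xRw & z R^2 w)).
(a): satisfies the condition.
(b): fails — uR²v but no t with uRt and vR²t.
(c): fails — w0R²w2 but no w with w0Rw and w2R²w.
(d): satisfies the condition.
(e): satisfies the condition.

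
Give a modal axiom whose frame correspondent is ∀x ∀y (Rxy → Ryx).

r → □◇r

The condition is symmetry. The B schema r → □◇r defines it.
Suppose r→□◇r is valid. Take Rxy and set V(r)={x}. Then r at x, so □◇r at x, so ◇r at y, so some z with Ryz has r; z=x, i.e. Ryx.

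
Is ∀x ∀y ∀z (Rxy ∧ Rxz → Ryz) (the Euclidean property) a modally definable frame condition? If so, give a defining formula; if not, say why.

Yes: it is the Euclidean property, defined by the 5 schema ◇p → □◇p.

Definable; ◇p → □◇p defines it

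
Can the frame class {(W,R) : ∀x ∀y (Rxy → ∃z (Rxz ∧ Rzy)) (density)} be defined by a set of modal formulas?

This is a Sahlqvist condition; the C4 axiom □□q → □q defines it.

Definable; □□q → □q defines it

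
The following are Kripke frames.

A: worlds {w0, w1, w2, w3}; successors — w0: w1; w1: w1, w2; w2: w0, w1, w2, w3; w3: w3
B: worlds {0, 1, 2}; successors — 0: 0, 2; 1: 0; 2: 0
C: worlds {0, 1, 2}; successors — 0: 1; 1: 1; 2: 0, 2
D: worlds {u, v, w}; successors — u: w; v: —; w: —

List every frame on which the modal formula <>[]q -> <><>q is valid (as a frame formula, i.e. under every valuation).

A, B, C

The schema corresponds to a generalized confluence (Geach) condition: forall x forall y (xRy -> exists w (yRw & x R^2 w)).
A: condition met.
B: condition met.
C: condition met.
D: fails — uRw but no t with wRt and uR²t.
Valid on: A, B, C.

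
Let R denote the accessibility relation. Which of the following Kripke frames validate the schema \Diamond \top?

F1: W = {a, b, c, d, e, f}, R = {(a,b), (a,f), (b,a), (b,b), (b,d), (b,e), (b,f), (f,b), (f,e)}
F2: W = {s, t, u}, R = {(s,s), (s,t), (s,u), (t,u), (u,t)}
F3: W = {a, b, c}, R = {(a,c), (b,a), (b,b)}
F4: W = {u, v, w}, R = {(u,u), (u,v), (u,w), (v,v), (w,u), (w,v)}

This is the axiom for seriality; its first-order frame correspondent is \forall x \exists y Rxy.
F1: fails — world c has no successor.
F2: ✓.
F3: fails — world c has no successor.
F4: ✓.
Valid on: F2, F4.

F2, F4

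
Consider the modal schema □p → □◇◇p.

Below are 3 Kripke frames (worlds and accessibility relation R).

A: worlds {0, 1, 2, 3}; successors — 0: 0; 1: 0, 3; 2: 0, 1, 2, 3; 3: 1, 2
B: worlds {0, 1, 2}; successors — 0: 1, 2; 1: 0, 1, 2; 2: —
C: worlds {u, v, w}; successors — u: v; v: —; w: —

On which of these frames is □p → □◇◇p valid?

A

Frame correspondent (Sahlqvist): ∀x ∀z (xRz → ∃w (xRw ∧ zR²w)) — i.e. a generalized confluence (Geach) condition.
A: holds.
B: fails — 0R2 but no w with 0Rw and 2R²w.
C: fails — uRv but no t with uRt and vR²t.
Valid on: A.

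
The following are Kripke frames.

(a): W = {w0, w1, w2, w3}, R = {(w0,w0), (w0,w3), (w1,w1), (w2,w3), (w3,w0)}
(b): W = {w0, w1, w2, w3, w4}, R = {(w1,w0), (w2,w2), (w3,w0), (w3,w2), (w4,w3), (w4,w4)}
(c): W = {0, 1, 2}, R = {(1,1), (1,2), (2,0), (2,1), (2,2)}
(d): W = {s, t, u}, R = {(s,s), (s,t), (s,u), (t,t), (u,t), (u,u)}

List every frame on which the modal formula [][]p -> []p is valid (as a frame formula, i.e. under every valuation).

The schema corresponds to density: forall x forall y (Rxy -> exists z (Rxz & Rzy)).
(a): fails — Rw2w3 but no z with Rw2z and Rzw3.
(b): fails — Rw1w0 but no z with Rw1z and Rzw0.
(c): holds.
(d): holds.
Valid on: (c), (d).

(c), (d)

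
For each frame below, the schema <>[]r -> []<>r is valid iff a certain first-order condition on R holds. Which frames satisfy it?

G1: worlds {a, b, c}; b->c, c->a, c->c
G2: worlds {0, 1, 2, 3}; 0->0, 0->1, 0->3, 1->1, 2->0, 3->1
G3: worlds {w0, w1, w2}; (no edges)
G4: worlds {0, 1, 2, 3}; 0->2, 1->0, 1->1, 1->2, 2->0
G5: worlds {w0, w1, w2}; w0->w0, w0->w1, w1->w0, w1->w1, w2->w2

The schema corresponds to convergence: forall x forall y forall z (Rxy & Rxz -> exists w (Ryw & Rzw)).
G1: fails — Rca and Rca but a and a have no common successor.
G2: ✓.
G3: ✓.
G4: fails — R10 and R12 but 0 and 2 have no common successor.
G5: ✓.

G2, G3, G5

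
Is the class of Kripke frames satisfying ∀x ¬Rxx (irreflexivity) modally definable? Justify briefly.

Not definable by any modal formula

If a class were modally definable it would be closed under surjective bounded morphisms (Goldblatt–Thomason).
The 3-cycle (worlds 0,1,2 with 0→1→2→0) is irreflexive, and the map sending every world to a single reflexive point • is a surjective bounded morphism (forth: every edge maps to (•,•); back: every world has a successor). So any modal formula valid on the 3-cycle is also valid on the reflexive point, which is not irreflexive.
So the class is not modally definable.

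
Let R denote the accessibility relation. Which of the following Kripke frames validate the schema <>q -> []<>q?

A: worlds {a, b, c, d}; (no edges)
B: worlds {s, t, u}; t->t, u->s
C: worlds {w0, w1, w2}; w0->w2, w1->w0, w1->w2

A

Frame correspondent (Sahlqvist): forall x forall y forall z (Rxy & Rxz -> Ryz) — i.e. the Euclidean property.
A: ✓.
B: fails — Rus and Rus but not Rss.
C: fails — Rw0w2 and Rw0w2 but not Rw2w2.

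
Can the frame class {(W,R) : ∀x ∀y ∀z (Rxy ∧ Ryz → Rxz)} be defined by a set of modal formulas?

Yes: it is transitivity, defined by the 4 schema □p → □□p.
Suppose □p→□□p is valid. Take Rxy, Ryz and set V(p)={w : Rxw}. Then □p at x, so □□p at x, so □p at y, so p at z, i.e. Rxz.

Yes — defined by □p → □□p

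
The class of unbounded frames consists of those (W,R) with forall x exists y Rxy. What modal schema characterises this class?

□q → ◇q

The condition is seriality. The D schema □q → ◇q defines it.
Suppose □q→◇q is valid. At any x set V(q)=W. Then □q at x, so ◇q at x, so x has a successor.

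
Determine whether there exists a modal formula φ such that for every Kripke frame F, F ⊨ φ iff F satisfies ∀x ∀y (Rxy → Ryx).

Yes, by q → □◇q

This is a Sahlqvist condition; the B axiom q → □◇q defines it.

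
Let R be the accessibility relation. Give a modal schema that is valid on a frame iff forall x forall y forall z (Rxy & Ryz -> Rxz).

This is transitivity; the standard corresponding axiom is 4: □s → □□s.
Suppose □s→□□s is valid. Take Rxy, Ryz and set V(s)={w : Rxw}. Then □s at x, so □□s at x, so □s at y, so s at z, i.e. Rxz.

□s → □□s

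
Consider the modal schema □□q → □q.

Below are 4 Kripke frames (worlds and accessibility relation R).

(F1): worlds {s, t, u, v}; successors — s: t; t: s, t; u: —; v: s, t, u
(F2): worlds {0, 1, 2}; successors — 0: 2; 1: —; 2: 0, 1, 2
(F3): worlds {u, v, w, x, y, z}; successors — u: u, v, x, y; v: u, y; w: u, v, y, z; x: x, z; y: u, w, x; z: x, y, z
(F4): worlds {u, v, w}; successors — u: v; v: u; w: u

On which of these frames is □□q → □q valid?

This is the axiom for density; its first-order frame correspondent is ∀x ∀y (Rxy → ∃z (Rxz ∧ Rzy)).
(F1): fails — Rvu but no z with Rvz and Rzu.
(F2): ✓.
(F3): fails — Ryw but no t with Ryt and Rtw.
(F4): fails — Ruv but no z with Ruz and Rzv.

(F2)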